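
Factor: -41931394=-1*2^1*173^1*121189^1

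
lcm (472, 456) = 26904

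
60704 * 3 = 182112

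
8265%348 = 261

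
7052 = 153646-146594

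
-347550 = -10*34755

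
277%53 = 12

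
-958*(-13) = 12454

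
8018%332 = 50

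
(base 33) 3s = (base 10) 127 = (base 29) 4b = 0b1111111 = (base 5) 1002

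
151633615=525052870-373419255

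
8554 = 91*94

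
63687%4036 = 3147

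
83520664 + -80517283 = 3003381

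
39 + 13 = 52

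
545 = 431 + 114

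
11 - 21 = -10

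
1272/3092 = 318/773 ≈ 0.411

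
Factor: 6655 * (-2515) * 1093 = -1 * 5^2 * 11^3 * 503^1 * 1093^1 = -18293896225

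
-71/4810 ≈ -0.0148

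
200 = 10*20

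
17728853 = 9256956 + 8471897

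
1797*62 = 111414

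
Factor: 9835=5^1*7^1*281^1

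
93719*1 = 93719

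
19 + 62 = 81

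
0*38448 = 0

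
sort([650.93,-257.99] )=[-257.99,650.93] 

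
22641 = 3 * 7547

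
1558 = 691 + 867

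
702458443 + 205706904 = 908165347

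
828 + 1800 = 2628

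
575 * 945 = 543375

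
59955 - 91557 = -31602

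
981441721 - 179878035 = 801563686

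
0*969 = 0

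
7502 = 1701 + 5801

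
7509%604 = 261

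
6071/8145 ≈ 0.745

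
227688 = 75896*3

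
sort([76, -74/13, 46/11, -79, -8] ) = [-79, -8, -74/13, 46/11, 76] 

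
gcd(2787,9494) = 1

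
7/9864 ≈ 0.000710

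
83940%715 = 285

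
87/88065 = 29/29355 ≈ 0.000988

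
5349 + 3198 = 8547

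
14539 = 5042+9497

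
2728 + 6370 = 9098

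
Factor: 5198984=2^3*7^1*263^1*353^1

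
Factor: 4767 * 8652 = 2^2 * 3^2 * 7^2 * 103^1 * 227^1 = 41244084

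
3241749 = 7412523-4170774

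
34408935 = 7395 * 4653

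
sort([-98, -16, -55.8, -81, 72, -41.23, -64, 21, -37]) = [-98, -81, -64, -55.8, -41.23, -37, -16, 21, 72]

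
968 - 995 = -27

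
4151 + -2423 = 1728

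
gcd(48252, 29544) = 12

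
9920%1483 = 1022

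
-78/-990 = 13/165 ≈ 0.0788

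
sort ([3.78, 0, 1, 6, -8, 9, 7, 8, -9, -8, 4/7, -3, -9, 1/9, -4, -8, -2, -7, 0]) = [-9, -9, -8, -8, -8, -7, -4, -3, -2, 0, 0, 1/9, 4/7, 1, 3.78, 6, 7, 8, 9]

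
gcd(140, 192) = 4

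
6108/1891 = 3 + 435/1891≈3.23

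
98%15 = 8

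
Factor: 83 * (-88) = -1 * 2^3 * 11^1 * 83^1 = -7304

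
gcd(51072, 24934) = 14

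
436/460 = 109/115 ≈ 0.948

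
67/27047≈0.00248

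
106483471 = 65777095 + 40706376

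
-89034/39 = -2282 - 12/13 ≈ -2282.92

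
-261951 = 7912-269863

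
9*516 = 4644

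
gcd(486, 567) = 81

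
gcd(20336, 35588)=5084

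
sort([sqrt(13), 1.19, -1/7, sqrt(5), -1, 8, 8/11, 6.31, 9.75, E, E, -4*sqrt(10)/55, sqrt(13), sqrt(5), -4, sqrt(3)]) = [-4, -1, -4*sqrt(10)/55, -1/7, 8/11, 1.19, sqrt(3), sqrt(5), sqrt(5), E, E, sqrt(13), sqrt(13), 6.31, 8, 9.75]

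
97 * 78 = 7566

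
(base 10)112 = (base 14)80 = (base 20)5c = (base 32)3g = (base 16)70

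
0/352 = 0 = 0.00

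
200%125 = 75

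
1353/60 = 451/20 = 22.55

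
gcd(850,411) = 1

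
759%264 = 231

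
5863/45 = 130+13/45 ≈ 130.29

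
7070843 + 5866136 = 12936979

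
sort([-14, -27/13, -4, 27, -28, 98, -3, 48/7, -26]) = [-28, -26, -14, -4, -3, -27/13, 48/7, 27, 98]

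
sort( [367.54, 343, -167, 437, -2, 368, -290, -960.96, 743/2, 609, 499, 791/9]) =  [-960.96, -290, -167, -2, 791/9, 343, 367.54, 368, 743/2, 437, 499, 609]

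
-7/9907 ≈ -0.000707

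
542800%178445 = 7465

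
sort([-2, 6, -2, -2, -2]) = [-2, -2, -2, -2, 6]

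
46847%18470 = 9907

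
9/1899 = 1/211 ≈ 0.00474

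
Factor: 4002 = 2^1 * 3^1 * 23^1 * 29^1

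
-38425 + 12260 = -26165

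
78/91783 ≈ 0.000850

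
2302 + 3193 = 5495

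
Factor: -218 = -1*2^1*109^1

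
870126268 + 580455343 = 1450581611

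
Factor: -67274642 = -1 * 2^1 * 33637321^1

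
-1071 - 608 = -1679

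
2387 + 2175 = 4562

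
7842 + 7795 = 15637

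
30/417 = 10/139 ≈ 0.0719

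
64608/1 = 64608 = 64608.00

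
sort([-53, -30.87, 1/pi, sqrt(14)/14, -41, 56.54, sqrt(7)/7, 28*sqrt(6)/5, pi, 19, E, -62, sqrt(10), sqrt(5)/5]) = [-62, -53, -41, -30.87, sqrt(14)/14, 1/pi, sqrt(7)/7, sqrt(5)/5, E, pi, sqrt(10), 28*sqrt(6)/5, 19, 56.54]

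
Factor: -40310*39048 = -1*2^4*3^1*5^1*29^1*139^1*1627^1 = -1574024880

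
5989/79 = 75 + 64/79 ≈ 75.81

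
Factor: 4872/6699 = 2^3 * 11^(-1) = 8/11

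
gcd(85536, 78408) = 7128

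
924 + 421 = 1345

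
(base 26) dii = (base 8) 22072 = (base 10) 9274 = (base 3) 110201111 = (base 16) 243a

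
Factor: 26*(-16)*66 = -1*2^6*3^1*11^1*13^1 = -27456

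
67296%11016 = 1200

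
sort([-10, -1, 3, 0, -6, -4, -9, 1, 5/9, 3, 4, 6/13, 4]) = [-10, -9, -6, -4, -1, 0, 6/13, 5/9, 1, 3, 3, 4, 4]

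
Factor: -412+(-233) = -1 * 3^1 * 5^1 * 43^1 = -645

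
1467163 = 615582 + 851581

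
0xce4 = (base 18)a36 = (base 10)3300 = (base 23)65b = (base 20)850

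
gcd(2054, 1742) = 26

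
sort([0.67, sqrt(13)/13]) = [sqrt(13)/13, 0.67]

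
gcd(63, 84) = 21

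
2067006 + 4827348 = 6894354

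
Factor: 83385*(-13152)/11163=-1*2^5*3^2*5^1*17^1*61^(-2)*109^1*137^1=-365559840/3721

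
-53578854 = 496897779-550476633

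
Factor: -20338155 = -1*3^3*5^1*79^1*1907^1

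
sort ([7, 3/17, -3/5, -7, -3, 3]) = [-7, -3, -3/5, 3/17, 3, 7]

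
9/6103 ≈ 0.00147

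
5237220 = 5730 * 914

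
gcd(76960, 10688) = 32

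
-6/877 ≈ -0.00684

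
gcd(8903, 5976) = 1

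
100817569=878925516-778107947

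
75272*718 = 54045296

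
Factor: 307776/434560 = 2^(-1) * 3^1 * 5^(-1) * 97^(-1) * 229^1 = 687/970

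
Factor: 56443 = 56443^1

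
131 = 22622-22491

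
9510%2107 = 1082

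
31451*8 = 251608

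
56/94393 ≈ 0.000593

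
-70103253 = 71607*(-979)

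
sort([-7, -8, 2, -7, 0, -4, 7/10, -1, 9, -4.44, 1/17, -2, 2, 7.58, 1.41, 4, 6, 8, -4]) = [-8, -7, -7, -4.44, -4, -4, -2, -1, 0, 1/17, 7/10, 1.41, 2, 2, 4, 6, 7.58, 8, 9]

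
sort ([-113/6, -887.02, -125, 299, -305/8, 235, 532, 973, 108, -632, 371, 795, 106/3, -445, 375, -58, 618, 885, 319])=[-887.02, -632, -445, -125, -58, -305/8, -113/6, 106/3, 108, 235, 299, 319, 371, 375, 532, 618, 795, 885, 973]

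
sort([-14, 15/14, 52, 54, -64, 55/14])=[-64, -14, 15/14, 55/14, 52, 54]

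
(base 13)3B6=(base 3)220022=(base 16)290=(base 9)808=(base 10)656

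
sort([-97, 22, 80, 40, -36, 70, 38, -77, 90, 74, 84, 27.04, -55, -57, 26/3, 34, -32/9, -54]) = [-97, -77, -57, -55, -54, -36, -32/9, 26/3, 22, 27.04, 34, 38, 40, 70, 74, 80, 84, 90]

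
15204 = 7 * 2172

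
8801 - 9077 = -276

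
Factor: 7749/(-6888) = -1*2^(-3)*3^2 = -9/8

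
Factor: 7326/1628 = 2^(-1)*3^2 = 9/2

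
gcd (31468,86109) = 1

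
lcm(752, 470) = 3760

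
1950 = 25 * 78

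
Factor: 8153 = 31^1*263^1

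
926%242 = 200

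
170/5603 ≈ 0.0303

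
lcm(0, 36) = 0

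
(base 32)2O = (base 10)88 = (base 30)2S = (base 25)3D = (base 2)1011000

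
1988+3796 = 5784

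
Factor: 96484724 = 2^2*7^2*17^1*23^1*1259^1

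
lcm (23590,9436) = 47180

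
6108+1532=7640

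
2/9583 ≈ 0.000209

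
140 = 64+76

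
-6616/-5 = 1323 + 1/5 = 1323.20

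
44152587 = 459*96193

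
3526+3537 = 7063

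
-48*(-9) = 432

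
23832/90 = 264 + 4/5 = 264.80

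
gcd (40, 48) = 8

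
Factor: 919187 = 331^1*2777^1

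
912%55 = 32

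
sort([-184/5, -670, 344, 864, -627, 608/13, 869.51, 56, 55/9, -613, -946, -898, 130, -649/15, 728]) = [-946, -898, -670, -627, -613, -649/15, -184/5, 55/9, 608/13, 56, 130, 344, 728, 864, 869.51]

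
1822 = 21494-19672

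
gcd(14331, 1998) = 3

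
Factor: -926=-1*2^1*463^1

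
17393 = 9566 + 7827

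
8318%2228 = 1634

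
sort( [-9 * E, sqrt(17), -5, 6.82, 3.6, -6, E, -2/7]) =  [-9 * E, -6, -5, -2/7, E, 3.6, sqrt(17), 6.82]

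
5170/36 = 143 + 11/18 ≈ 143.61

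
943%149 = 49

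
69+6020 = 6089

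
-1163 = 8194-9357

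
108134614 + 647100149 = 755234763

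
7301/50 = 146 + 1/50 = 146.02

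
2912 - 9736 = -6824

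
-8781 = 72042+-80823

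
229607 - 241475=-11868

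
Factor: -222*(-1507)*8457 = 2^1*3^2*11^1*37^1*137^1*2819^1 = 2829323178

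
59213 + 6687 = 65900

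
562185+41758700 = 42320885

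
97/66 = 1 + 31/66 ≈ 1.47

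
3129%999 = 132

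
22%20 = 2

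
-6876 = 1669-8545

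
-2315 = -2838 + 523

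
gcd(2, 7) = 1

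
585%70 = 25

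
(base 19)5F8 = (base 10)2098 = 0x832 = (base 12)126A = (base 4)200302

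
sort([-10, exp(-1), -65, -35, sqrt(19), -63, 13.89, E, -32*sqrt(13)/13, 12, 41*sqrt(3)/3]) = [-65, -63, -35, -10, -32*sqrt(13)/13, exp(-1), E, sqrt(19), 12, 13.89, 41*sqrt(3)/3]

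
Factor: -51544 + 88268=2^2*9181^1=36724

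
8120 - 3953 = 4167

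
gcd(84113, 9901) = 1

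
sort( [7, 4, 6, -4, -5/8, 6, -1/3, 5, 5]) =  [-4, -5/8, -1/3, 4, 5, 5, 6, 6, 7]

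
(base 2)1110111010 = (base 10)954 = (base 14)4c2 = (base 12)676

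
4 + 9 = 13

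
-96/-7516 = 24/1879 ≈ 0.0128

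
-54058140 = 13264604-67322744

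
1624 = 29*56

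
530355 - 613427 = -83072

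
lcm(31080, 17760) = 124320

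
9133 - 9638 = -505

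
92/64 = 1 + 7/16 ≈ 1.44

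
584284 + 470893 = 1055177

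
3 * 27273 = 81819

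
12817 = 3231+9586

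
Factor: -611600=-1*2^4*5^2*11^1*139^1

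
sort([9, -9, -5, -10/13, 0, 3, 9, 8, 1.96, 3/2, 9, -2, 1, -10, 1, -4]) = [-10, -9, -5, -4, -2, -10/13, 0, 1, 1, 3/2, 1.96, 3, 8, 9, 9, 9]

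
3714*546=2027844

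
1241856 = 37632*33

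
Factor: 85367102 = 2^1*4523^1*9437^1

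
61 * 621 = 37881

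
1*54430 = 54430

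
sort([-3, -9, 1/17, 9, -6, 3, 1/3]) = [-9, -6, -3, 1/17, 1/3, 3, 9]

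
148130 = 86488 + 61642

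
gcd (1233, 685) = 137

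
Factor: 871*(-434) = -1*2^1*7^1*13^1*31^1*67^1 = -378014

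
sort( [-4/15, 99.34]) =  [-4/15, 99.34]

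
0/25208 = 0 = 0.00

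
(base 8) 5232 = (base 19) 79g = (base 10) 2714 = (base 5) 41324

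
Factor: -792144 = -1*2^4*3^2*5501^1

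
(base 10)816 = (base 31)qa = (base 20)20g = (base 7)2244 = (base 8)1460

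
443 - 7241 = -6798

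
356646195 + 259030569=615676764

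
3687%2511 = 1176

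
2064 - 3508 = -1444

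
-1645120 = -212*7760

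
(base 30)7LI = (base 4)1230210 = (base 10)6948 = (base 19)104D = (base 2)1101100100100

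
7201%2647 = 1907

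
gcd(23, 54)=1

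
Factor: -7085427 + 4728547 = -1 * 2^4 * 5^1 * 17^1 * 1733^1 = -2356880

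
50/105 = 10/21 ≈ 0.476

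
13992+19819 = 33811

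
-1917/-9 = 213 = 213.00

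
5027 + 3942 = 8969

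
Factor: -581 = -1*7^1*83^1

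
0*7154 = 0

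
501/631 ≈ 0.794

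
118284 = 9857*12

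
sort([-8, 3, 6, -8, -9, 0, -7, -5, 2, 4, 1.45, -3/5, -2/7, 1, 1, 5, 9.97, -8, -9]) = [-9, -9, -8, -8, -8, -7, -5, -3/5, -2/7, 0, 1, 1, 1.45, 2, 3, 4, 5, 6, 9.97]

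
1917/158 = 12 + 21/158≈12.13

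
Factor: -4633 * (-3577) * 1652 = 2^2 * 7^3 * 41^1 * 59^1 * 73^1 * 113^1 = 27377342132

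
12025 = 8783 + 3242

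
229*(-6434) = -1473386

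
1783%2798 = 1783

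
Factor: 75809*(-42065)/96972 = -1*2^(-2)*3^(-1)*5^1*41^1*43^2*47^1*179^1*8081^(-1) = -3188905585/96972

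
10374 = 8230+2144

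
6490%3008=474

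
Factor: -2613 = -1*3^1*13^1*67^1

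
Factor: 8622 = 2^1*3^2*479^1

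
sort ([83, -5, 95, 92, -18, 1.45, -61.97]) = [-61.97, -18, -5, 1.45, 83, 92, 95]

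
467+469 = 936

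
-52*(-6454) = 335608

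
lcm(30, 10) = 30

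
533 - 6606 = -6073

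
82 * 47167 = 3867694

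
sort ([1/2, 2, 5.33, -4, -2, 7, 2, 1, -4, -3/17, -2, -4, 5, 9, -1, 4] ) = [-4, -4, -4, -2, -2, -1, -3/17, 1/2, 1, 2, 2, 4, 5, 5.33, 7, 9] 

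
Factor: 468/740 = 3^2*5^(-1)*13^1*37^(-1) = 117/185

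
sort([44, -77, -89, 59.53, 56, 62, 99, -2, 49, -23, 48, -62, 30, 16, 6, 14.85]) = [-89, -77, -62, -23, -2, 6, 14.85, 16, 30, 44, 48, 49, 56, 59.53, 62, 99]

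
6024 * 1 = 6024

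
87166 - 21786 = 65380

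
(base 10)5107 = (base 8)11763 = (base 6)35351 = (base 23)9f1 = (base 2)1001111110011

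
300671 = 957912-657241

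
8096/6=1349+1/3 ≈ 1349.33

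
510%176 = 158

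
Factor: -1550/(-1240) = 2^(-2) * 5^1 = 5/4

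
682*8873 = 6051386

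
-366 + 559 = 193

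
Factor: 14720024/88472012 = 2^1*11^1*17^(-1)*47^1*157^(-1)*3559^1*8287^(-1) = 3680006/22118003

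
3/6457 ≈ 0.000465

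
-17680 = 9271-26951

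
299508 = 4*74877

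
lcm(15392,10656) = 138528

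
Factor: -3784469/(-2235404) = 2^(-2)*13^1*151^(-1)*3701^(-1)*291113^1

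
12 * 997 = 11964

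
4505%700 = 305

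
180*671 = 120780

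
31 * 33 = 1023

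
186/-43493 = -6/1403 ≈ -0.00428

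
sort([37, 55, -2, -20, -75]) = [-75, -20, -2, 37, 55]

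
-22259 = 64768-87027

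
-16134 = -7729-8405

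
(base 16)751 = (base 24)361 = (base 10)1873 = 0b11101010001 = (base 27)2fa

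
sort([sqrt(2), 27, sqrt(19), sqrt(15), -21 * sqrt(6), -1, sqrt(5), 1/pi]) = [-21 * sqrt(6), -1, 1/pi, sqrt(2), sqrt(5), sqrt(15), sqrt(19), 27]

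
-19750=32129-51879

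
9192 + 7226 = 16418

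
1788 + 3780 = 5568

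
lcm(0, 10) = 0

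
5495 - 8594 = -3099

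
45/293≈0.154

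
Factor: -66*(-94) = 2^2*3^1*11^1*47^1 = 6204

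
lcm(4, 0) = 0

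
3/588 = 1/196 ≈ 0.00510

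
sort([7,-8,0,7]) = [-8,0,7,7]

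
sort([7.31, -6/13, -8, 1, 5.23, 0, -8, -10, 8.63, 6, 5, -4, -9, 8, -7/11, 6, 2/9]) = [-10, -9, -8, -8, -4, -7/11, -6/13, 0, 2/9, 1, 5, 5.23, 6, 6, 7.31, 8, 8.63]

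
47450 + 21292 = 68742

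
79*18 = 1422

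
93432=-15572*(-6)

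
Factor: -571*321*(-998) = 2^1*3^1*107^1*499^1*571^1 = 182924418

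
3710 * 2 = 7420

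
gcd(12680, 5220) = 20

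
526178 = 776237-250059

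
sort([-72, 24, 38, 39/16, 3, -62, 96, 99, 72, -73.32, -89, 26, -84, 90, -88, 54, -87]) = [-89, -88, -87, -84, -73.32, -72, -62, 39/16, 3, 24, 26, 38, 54, 72, 90, 96, 99]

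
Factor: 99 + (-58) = 41^1 = 41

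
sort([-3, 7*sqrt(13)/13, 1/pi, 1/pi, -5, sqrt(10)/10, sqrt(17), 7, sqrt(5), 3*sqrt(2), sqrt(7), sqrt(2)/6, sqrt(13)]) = [-5, -3, sqrt(2)/6, sqrt(10)/10, 1/pi, 1/pi, 7*sqrt(13)/13, sqrt(5), sqrt(7), sqrt(13), sqrt(17), 3*sqrt(2), 7]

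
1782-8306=-6524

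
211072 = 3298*64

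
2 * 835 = 1670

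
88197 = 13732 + 74465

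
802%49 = 18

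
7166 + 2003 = 9169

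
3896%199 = 115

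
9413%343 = 152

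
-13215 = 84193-97408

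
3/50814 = 1/16938 ≈ 0.0000590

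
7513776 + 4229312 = 11743088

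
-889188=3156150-4045338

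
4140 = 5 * 828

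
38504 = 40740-2236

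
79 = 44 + 35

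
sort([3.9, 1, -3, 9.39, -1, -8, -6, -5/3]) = [-8, -6, -3, -5/3, -1, 1, 3.9, 9.39]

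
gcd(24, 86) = 2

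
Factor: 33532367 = 11^2*23^1*12049^1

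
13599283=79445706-65846423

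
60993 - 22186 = 38807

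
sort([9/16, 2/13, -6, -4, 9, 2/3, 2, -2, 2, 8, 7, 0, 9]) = [-6, -4, -2, 0, 2/13, 9/16, 2/3, 2, 2, 7, 8, 9, 9]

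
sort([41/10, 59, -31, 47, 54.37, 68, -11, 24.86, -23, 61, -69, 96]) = [-69, -31, -23, -11, 41/10, 24.86, 47, 54.37, 59, 61, 68, 96]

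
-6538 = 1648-8186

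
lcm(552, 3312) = 3312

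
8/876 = 2/219≈0.00913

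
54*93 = 5022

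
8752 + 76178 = 84930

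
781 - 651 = 130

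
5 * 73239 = 366195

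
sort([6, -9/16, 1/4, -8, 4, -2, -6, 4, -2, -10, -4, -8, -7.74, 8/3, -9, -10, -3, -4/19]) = [-10, -10, -9, -8, -8, -7.74, -6, -4, -3, -2, -2, -9/16, -4/19, 1/4, 8/3, 4, 4, 6]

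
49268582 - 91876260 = -42607678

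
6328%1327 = 1020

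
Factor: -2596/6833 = -1*2^2*11^1*59^1*6833^(-1)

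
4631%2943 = 1688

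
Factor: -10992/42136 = -1*2^1*3^1*23^(-1) = -6/23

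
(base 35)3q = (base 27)4n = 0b10000011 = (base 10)131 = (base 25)56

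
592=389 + 203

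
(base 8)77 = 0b111111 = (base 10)63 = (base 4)333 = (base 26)2b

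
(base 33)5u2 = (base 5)201222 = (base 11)4922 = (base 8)14445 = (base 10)6437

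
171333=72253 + 99080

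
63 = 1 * 63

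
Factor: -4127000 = -1 * 2^3 * 5^3 * 4127^1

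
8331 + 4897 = 13228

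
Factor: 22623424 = 2^6*151^1*2341^1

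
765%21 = 9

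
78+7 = 85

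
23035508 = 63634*362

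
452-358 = 94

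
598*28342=16948516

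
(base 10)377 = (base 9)458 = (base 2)101111001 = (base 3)111222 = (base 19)10g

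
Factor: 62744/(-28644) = -1*2^1*3^(-1)*7^(-1)*23^1 = -46/21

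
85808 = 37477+48331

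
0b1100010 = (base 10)98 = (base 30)38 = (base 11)8a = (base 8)142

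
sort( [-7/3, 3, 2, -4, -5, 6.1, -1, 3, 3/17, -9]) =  [-9, -5, -4, -7/3, -1, 3/17, 2, 3, 3, 6.1]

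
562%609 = 562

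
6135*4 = 24540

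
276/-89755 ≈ -0.00308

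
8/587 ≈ 0.0136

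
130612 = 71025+59587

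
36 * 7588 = 273168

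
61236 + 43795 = 105031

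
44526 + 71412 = 115938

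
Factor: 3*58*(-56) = -1*2^4*3^1*7^1*29^1 = -9744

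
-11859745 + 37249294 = 25389549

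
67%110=67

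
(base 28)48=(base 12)a0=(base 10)120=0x78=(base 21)5f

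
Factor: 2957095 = 5^1 * 157^1 * 3767^1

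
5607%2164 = 1279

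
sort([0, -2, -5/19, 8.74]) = [-2, -5/19, 0, 8.74]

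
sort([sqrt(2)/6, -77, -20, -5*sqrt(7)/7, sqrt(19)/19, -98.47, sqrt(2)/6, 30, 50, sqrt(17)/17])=[-98.47, -77, -20, -5*sqrt(7)/7, sqrt(19)/19, sqrt(2)/6, sqrt(2)/6, sqrt(17)/17, 30, 50]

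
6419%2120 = 59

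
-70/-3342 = 35/1671 ≈ 0.0209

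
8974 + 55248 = 64222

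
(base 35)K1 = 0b1010111101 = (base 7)2021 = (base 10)701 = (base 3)221222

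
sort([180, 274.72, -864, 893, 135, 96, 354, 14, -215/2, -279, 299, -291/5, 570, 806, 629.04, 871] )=[-864, -279, -215/2, -291/5, 14, 96, 135, 180, 274.72, 299, 354, 570, 629.04, 806, 871, 893] 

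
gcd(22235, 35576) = 4447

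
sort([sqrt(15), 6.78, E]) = [E, sqrt(15), 6.78]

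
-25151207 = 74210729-99361936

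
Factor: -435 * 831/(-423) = 5^1 * 29^1 * 47^(-1) * 277^1 = 40165/47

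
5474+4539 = 10013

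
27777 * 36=999972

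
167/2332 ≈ 0.0716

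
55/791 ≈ 0.0695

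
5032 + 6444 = 11476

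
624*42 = 26208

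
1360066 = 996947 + 363119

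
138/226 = 69/113≈0.611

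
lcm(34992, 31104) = 279936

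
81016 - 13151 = 67865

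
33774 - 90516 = -56742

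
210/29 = 7 + 7/29 ≈ 7.24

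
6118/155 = 39+73/155 ≈ 39.47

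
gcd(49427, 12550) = 1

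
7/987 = 1/141≈0.00709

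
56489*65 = 3671785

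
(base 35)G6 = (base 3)202222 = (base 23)11E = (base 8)1066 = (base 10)566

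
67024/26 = 2577+11/13 ≈ 2577.85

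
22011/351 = 7337/117≈62.71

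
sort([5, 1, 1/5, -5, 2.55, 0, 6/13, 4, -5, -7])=[-7, -5, -5, 0, 1/5, 6/13, 1, 2.55, 4, 5]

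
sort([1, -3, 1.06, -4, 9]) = [-4, -3, 1, 1.06, 9]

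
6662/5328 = 1 + 667/2664 ≈ 1.25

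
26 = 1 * 26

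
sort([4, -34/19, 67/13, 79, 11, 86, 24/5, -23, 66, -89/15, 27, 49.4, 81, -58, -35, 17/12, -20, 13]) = [-58, -35, -23, -20, -89/15, -34/19, 17/12, 4, 24/5, 67/13, 11, 13, 27, 49.4, 66, 79, 81, 86]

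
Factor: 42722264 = 2^3*13^1*277^1*1483^1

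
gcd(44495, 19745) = 55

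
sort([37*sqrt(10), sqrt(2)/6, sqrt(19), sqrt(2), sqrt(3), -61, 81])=[-61, sqrt(2)/6, sqrt(2), sqrt(3), sqrt(19), 81, 37*sqrt(10)]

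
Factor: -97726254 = -1*2^1*3^1*47^1*346547^1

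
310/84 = 3 + 29/42 ≈ 3.69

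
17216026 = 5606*3071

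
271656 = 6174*44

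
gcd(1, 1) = 1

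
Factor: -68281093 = -1 * 1117^1 * 61129^1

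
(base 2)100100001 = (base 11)243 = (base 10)289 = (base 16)121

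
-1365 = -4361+2996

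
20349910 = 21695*938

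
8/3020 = 2/755 ≈ 0.00265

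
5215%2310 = 595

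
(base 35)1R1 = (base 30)2CB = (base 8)4173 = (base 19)605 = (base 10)2171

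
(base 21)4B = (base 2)1011111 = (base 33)2T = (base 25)3K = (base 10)95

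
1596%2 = 0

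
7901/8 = 987 + 5/8≈987.63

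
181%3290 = 181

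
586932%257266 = 72400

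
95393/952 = 100 + 193/952 ≈ 100.20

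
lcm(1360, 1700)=6800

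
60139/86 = 699 + 25/86 ≈ 699.29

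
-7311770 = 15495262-22807032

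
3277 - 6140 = -2863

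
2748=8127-5379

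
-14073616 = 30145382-44218998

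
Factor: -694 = -1 * 2^1 * 347^1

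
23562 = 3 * 7854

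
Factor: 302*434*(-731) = -1*2^2*7^1*17^1*31^1*43^1*151^1 = -95810708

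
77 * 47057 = 3623389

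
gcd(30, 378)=6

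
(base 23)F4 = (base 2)101011101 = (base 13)20B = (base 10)349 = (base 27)CP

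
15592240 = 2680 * 5818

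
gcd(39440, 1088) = 272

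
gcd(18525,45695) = 1235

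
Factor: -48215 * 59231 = -1 * 5^1 * 61^1 * 971^1 * 9643^1 = -2855822665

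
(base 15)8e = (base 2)10000110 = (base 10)134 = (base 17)7f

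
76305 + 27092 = 103397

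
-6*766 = -4596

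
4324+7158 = 11482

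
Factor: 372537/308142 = 2^(-1)*11^1*17^(-1)*19^(-1)*71^1 = 781/646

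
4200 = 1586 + 2614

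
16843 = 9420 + 7423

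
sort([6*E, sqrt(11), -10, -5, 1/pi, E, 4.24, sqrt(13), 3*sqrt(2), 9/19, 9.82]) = [-10, -5, 1/pi, 9/19, E, sqrt(11), sqrt(13), 4.24, 3*sqrt(2), 9.82, 6*E]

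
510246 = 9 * 56694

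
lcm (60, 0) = 0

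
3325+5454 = 8779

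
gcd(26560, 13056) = 64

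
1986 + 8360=10346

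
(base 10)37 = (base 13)2b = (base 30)17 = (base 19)1i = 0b100101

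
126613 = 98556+28057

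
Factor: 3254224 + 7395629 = 3^3*43^1*9173^1 = 10649853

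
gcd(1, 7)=1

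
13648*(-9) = -122832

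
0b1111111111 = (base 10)1023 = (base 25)1fn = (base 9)1356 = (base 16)3ff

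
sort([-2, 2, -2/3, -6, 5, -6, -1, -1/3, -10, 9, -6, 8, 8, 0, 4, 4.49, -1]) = [-10, -6, -6, -6, -2, -1, -1, -2/3, -1/3, 0, 2, 4, 4.49, 5, 8, 8, 9]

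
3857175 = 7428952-3571777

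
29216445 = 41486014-12269569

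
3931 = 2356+1575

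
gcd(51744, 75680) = 352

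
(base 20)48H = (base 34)1I9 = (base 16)6F1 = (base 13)A69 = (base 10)1777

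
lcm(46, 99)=4554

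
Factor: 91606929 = 3^1*3691^1*8273^1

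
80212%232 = 172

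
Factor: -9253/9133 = -1*19^1*487^1*9133^(-1)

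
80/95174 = 40/47587 ≈ 0.000841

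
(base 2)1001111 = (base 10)79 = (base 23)3a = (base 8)117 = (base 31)2h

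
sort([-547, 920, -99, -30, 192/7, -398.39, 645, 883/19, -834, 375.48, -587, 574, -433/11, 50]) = [-834, -587, -547, -398.39, -99, -433/11, -30, 192/7, 883/19, 50, 375.48, 574, 645, 920]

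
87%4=3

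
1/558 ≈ 0.00179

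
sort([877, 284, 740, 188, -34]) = [-34, 188, 284, 740, 877]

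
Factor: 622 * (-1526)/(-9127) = 2^2 * 7^1 * 109^1 * 311^1 * 9127^(-1) = 949172/9127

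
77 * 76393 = 5882261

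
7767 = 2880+4887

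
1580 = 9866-8286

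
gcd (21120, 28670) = 10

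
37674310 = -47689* (-790)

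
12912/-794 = -6456/397 ≈ -16.26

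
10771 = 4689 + 6082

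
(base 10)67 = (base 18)3d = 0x43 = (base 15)47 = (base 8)103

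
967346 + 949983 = 1917329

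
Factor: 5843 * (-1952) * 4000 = -1 * 2^10 * 5^3 * 61^1 * 5843^1 = -45622144000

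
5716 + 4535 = 10251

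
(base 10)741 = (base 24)16l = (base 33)mf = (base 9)1013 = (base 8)1345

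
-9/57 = -3/19 ≈ -0.158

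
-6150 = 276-6426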